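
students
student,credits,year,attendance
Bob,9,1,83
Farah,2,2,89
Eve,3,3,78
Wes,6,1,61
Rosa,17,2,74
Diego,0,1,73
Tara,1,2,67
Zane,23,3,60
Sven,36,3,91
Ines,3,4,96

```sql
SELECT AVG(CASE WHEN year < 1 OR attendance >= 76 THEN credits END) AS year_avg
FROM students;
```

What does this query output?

student=Bob: ✓ → 9
student=Farah: ✓ → 2
student=Eve: ✓ → 3
student=Wes: ✗
student=Rosa: ✗
student=Diego: ✗
student=Tara: ✗
student=Zane: ✗
student=Sven: ✓ → 36
student=Ines: ✓ → 3
year_avg = (9 + 2 + 3 + 36 + 3) / 5 = 10.6

10.6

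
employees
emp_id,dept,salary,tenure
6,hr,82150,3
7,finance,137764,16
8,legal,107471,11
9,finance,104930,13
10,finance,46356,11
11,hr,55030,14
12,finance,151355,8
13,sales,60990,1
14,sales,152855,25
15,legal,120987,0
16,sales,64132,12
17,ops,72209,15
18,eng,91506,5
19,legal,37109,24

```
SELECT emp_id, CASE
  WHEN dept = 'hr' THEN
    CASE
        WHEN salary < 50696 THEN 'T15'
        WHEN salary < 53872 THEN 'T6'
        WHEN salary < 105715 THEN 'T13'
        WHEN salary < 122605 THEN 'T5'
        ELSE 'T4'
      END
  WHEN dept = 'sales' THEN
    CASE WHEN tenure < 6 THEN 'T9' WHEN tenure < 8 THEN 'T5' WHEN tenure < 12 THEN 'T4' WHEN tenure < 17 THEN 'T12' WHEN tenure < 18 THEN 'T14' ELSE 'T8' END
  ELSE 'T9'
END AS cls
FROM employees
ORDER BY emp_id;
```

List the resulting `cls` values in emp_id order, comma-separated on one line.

T13, T9, T9, T9, T9, T13, T9, T9, T8, T9, T12, T9, T9, T9

emp_id=6: dept='hr' → inner[salary < 105715] → T13
emp_id=7: dept='finance' → outer ELSE → T9
emp_id=8: dept='legal' → outer ELSE → T9
emp_id=9: dept='finance' → outer ELSE → T9
emp_id=10: dept='finance' → outer ELSE → T9
emp_id=11: dept='hr' → inner[salary < 105715] → T13
emp_id=12: dept='finance' → outer ELSE → T9
emp_id=13: dept='sales' → inner[tenure < 6] → T9
emp_id=14: dept='sales' → inner[ELSE] → T8
emp_id=15: dept='legal' → outer ELSE → T9
emp_id=16: dept='sales' → inner[tenure < 17] → T12
emp_id=17: dept='ops' → outer ELSE → T9
emp_id=18: dept='eng' → outer ELSE → T9
emp_id=19: dept='legal' → outer ELSE → T9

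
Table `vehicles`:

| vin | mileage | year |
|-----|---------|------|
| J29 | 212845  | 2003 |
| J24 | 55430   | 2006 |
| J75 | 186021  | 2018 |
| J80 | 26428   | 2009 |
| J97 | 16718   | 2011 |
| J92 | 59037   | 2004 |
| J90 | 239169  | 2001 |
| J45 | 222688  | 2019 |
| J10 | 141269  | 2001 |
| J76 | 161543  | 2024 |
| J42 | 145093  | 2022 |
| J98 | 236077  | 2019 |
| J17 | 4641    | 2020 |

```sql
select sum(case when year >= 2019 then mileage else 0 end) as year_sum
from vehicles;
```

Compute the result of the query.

770042

vin=J29: ✗
vin=J24: ✗
vin=J75: ✗
vin=J80: ✗
vin=J97: ✗
vin=J92: ✗
vin=J90: ✗
vin=J45: ✓ → 222688
vin=J10: ✗
vin=J76: ✓ → 161543
vin=J42: ✓ → 145093
vin=J98: ✓ → 236077
vin=J17: ✓ → 4641
year_sum = 222688 + 161543 + 145093 + 236077 + 4641 = 770042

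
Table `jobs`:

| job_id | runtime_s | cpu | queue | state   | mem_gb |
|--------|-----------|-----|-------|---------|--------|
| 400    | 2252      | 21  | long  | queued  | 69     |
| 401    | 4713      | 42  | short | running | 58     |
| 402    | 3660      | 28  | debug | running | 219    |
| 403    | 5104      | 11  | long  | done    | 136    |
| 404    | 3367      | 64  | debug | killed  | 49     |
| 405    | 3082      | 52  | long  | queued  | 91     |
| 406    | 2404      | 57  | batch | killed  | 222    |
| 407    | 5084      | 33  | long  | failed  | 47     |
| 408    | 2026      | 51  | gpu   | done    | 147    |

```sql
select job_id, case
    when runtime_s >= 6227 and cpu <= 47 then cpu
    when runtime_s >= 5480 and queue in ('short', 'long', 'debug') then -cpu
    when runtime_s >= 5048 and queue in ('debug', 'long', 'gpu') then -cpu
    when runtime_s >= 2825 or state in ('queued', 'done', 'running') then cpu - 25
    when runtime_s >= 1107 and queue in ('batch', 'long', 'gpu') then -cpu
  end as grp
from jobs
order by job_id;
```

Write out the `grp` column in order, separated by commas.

job_id=400: runtime_s >= 2825 or state in ('queued', 'done', 'running') → -4
job_id=401: runtime_s >= 2825 or state in ('queued', 'done', 'running') → 17
job_id=402: runtime_s >= 2825 or state in ('queued', 'done', 'running') → 3
job_id=403: runtime_s >= 5048 and queue in ('debug', 'long', 'gpu') → -11
job_id=404: runtime_s >= 2825 or state in ('queued', 'done', 'running') → 39
job_id=405: runtime_s >= 2825 or state in ('queued', 'done', 'running') → 27
job_id=406: runtime_s >= 1107 and queue in ('batch', 'long', 'gpu') → -57
job_id=407: runtime_s >= 5048 and queue in ('debug', 'long', 'gpu') → -33
job_id=408: runtime_s >= 2825 or state in ('queued', 'done', 'running') → 26

-4, 17, 3, -11, 39, 27, -57, -33, 26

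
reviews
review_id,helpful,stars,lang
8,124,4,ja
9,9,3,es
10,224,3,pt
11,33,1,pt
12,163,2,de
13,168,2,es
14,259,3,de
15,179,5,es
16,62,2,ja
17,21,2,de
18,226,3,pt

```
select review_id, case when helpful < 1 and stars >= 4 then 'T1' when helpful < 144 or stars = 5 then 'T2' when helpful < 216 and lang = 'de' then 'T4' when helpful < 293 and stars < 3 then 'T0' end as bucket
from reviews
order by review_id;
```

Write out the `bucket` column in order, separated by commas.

T2, T2, NULL, T2, T4, T0, NULL, T2, T2, T2, NULL

review_id=8: helpful < 144 or stars = 5 → T2
review_id=9: helpful < 144 or stars = 5 → T2
review_id=10: (no match → NULL) → NULL
review_id=11: helpful < 144 or stars = 5 → T2
review_id=12: helpful < 216 and lang = 'de' → T4
review_id=13: helpful < 293 and stars < 3 → T0
review_id=14: (no match → NULL) → NULL
review_id=15: helpful < 144 or stars = 5 → T2
review_id=16: helpful < 144 or stars = 5 → T2
review_id=17: helpful < 144 or stars = 5 → T2
review_id=18: (no match → NULL) → NULL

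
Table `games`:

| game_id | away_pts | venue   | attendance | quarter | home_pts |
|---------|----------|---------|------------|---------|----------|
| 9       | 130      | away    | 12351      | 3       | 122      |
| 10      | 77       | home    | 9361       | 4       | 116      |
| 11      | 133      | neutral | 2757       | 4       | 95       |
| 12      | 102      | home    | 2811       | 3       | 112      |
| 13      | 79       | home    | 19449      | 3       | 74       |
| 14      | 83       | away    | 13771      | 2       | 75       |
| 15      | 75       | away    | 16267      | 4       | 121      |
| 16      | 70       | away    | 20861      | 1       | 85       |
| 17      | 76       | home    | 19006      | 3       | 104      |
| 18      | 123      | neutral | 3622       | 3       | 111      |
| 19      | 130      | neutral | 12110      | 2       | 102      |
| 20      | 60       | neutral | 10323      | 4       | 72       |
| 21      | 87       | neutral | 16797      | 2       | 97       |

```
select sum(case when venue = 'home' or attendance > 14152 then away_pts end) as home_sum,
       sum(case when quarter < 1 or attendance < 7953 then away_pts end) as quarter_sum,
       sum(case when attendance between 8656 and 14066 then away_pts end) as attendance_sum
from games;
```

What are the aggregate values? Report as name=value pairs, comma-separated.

home_sum=566, quarter_sum=358, attendance_sum=480

[home_sum: venue = 'home' or attendance > 14152]
game_id=9: ✗
game_id=10: ✓ → 77
game_id=11: ✗
game_id=12: ✓ → 102
game_id=13: ✓ → 79
game_id=14: ✗
game_id=15: ✓ → 75
game_id=16: ✓ → 70
game_id=17: ✓ → 76
game_id=18: ✗
game_id=19: ✗
game_id=20: ✗
game_id=21: ✓ → 87
home_sum = 77 + 102 + 79 + 75 + 70 + 76 + 87 = 566
—
[quarter_sum: quarter < 1 or attendance < 7953]
game_id=9: ✗
game_id=10: ✗
game_id=11: ✓ → 133
game_id=12: ✓ → 102
game_id=13: ✗
game_id=14: ✗
game_id=15: ✗
game_id=16: ✗
game_id=17: ✗
game_id=18: ✓ → 123
game_id=19: ✗
game_id=20: ✗
game_id=21: ✗
quarter_sum = 133 + 102 + 123 = 358
—
[attendance_sum: attendance between 8656 and 14066]
game_id=9: ✓ → 130
game_id=10: ✓ → 77
game_id=11: ✗
game_id=12: ✗
game_id=13: ✗
game_id=14: ✓ → 83
game_id=15: ✗
game_id=16: ✗
game_id=17: ✗
game_id=18: ✗
game_id=19: ✓ → 130
game_id=20: ✓ → 60
game_id=21: ✗
attendance_sum = 130 + 77 + 83 + 130 + 60 = 480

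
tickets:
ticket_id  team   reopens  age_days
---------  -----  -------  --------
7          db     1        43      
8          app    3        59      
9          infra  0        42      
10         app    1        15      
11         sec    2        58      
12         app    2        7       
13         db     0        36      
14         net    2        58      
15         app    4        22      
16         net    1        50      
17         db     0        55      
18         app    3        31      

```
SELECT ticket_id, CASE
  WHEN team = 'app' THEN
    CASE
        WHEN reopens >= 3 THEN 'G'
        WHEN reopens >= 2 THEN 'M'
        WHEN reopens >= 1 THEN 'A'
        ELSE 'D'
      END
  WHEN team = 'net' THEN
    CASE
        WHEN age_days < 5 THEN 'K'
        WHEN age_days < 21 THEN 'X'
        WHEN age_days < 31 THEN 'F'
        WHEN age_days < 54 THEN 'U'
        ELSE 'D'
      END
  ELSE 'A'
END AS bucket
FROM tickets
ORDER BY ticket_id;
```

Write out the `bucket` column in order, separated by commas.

A, G, A, A, A, M, A, D, G, U, A, G

ticket_id=7: team='db' → outer ELSE → A
ticket_id=8: team='app' → inner[reopens >= 3] → G
ticket_id=9: team='infra' → outer ELSE → A
ticket_id=10: team='app' → inner[reopens >= 1] → A
ticket_id=11: team='sec' → outer ELSE → A
ticket_id=12: team='app' → inner[reopens >= 2] → M
ticket_id=13: team='db' → outer ELSE → A
ticket_id=14: team='net' → inner[ELSE] → D
ticket_id=15: team='app' → inner[reopens >= 3] → G
ticket_id=16: team='net' → inner[age_days < 54] → U
ticket_id=17: team='db' → outer ELSE → A
ticket_id=18: team='app' → inner[reopens >= 3] → G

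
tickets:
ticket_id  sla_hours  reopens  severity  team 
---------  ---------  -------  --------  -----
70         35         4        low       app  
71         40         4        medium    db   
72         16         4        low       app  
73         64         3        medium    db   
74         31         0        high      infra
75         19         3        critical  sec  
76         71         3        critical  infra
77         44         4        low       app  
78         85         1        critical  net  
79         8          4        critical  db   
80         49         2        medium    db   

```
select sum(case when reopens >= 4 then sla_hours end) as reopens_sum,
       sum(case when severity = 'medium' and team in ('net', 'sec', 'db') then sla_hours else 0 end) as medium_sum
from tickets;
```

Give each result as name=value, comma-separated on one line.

[reopens_sum: reopens >= 4]
ticket_id=70: ✓ → 35
ticket_id=71: ✓ → 40
ticket_id=72: ✓ → 16
ticket_id=73: ✗
ticket_id=74: ✗
ticket_id=75: ✗
ticket_id=76: ✗
ticket_id=77: ✓ → 44
ticket_id=78: ✗
ticket_id=79: ✓ → 8
ticket_id=80: ✗
reopens_sum = 35 + 40 + 16 + 44 + 8 = 143
—
[medium_sum: severity = 'medium' and team in ('net', 'sec', 'db')]
ticket_id=70: ✗
ticket_id=71: ✓ → 40
ticket_id=72: ✗
ticket_id=73: ✓ → 64
ticket_id=74: ✗
ticket_id=75: ✗
ticket_id=76: ✗
ticket_id=77: ✗
ticket_id=78: ✗
ticket_id=79: ✗
ticket_id=80: ✓ → 49
medium_sum = 40 + 64 + 49 = 153

reopens_sum=143, medium_sum=153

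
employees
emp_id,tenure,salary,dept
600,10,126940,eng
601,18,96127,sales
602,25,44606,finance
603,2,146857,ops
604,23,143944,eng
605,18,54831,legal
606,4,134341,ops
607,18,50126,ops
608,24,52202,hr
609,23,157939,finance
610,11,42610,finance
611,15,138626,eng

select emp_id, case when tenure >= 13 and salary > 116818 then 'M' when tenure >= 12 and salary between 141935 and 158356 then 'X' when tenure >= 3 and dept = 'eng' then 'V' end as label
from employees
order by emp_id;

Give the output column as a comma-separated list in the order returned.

emp_id=600: tenure >= 3 and dept = 'eng' → V
emp_id=601: (no match → NULL) → NULL
emp_id=602: (no match → NULL) → NULL
emp_id=603: (no match → NULL) → NULL
emp_id=604: tenure >= 13 and salary > 116818 → M
emp_id=605: (no match → NULL) → NULL
emp_id=606: (no match → NULL) → NULL
emp_id=607: (no match → NULL) → NULL
emp_id=608: (no match → NULL) → NULL
emp_id=609: tenure >= 13 and salary > 116818 → M
emp_id=610: (no match → NULL) → NULL
emp_id=611: tenure >= 13 and salary > 116818 → M

V, NULL, NULL, NULL, M, NULL, NULL, NULL, NULL, M, NULL, M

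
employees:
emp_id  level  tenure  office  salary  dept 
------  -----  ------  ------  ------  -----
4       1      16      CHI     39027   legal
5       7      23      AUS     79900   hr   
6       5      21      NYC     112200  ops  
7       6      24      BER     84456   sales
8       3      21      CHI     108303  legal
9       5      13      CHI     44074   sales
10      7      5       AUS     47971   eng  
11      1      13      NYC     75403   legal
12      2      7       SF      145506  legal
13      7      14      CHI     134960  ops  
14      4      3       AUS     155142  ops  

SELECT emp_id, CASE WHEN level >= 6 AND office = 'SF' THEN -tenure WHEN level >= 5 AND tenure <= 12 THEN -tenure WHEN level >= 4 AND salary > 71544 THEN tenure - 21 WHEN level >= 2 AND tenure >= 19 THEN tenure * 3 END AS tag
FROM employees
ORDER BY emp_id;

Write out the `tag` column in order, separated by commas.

emp_id=4: (no match → NULL) → NULL
emp_id=5: level >= 4 AND salary > 71544 → 2
emp_id=6: level >= 4 AND salary > 71544 → 0
emp_id=7: level >= 4 AND salary > 71544 → 3
emp_id=8: level >= 2 AND tenure >= 19 → 63
emp_id=9: (no match → NULL) → NULL
emp_id=10: level >= 5 AND tenure <= 12 → -5
emp_id=11: (no match → NULL) → NULL
emp_id=12: (no match → NULL) → NULL
emp_id=13: level >= 4 AND salary > 71544 → -7
emp_id=14: level >= 4 AND salary > 71544 → -18

NULL, 2, 0, 3, 63, NULL, -5, NULL, NULL, -7, -18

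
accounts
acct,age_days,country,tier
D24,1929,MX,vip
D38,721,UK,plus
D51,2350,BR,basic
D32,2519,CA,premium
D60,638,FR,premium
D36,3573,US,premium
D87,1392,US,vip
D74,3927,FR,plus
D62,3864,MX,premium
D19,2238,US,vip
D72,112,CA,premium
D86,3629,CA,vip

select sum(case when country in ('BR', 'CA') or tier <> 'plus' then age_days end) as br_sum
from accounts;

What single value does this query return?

acct=D24: ✓ → 1929
acct=D38: ✗
acct=D51: ✓ → 2350
acct=D32: ✓ → 2519
acct=D60: ✓ → 638
acct=D36: ✓ → 3573
acct=D87: ✓ → 1392
acct=D74: ✗
acct=D62: ✓ → 3864
acct=D19: ✓ → 2238
acct=D72: ✓ → 112
acct=D86: ✓ → 3629
br_sum = 1929 + 2350 + 2519 + 638 + 3573 + 1392 + 3864 + 2238 + 112 + 3629 = 22244

22244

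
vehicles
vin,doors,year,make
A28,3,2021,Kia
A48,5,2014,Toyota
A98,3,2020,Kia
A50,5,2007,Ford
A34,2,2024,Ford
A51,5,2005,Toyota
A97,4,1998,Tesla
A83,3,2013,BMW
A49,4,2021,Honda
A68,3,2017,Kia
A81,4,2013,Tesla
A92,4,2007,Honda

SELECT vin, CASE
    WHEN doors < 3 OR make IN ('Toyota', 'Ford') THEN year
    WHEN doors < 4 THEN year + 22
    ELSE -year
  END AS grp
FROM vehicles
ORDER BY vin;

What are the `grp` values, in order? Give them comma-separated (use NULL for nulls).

2043, 2024, 2014, -2021, 2007, 2005, 2039, -2013, 2035, -2007, -1998, 2042

vin=A28: doors < 4 → 2043
vin=A34: doors < 3 OR make IN ('Toyota', 'Ford') → 2024
vin=A48: doors < 3 OR make IN ('Toyota', 'Ford') → 2014
vin=A49: ELSE → -2021
vin=A50: doors < 3 OR make IN ('Toyota', 'Ford') → 2007
vin=A51: doors < 3 OR make IN ('Toyota', 'Ford') → 2005
vin=A68: doors < 4 → 2039
vin=A81: ELSE → -2013
vin=A83: doors < 4 → 2035
vin=A92: ELSE → -2007
vin=A97: ELSE → -1998
vin=A98: doors < 4 → 2042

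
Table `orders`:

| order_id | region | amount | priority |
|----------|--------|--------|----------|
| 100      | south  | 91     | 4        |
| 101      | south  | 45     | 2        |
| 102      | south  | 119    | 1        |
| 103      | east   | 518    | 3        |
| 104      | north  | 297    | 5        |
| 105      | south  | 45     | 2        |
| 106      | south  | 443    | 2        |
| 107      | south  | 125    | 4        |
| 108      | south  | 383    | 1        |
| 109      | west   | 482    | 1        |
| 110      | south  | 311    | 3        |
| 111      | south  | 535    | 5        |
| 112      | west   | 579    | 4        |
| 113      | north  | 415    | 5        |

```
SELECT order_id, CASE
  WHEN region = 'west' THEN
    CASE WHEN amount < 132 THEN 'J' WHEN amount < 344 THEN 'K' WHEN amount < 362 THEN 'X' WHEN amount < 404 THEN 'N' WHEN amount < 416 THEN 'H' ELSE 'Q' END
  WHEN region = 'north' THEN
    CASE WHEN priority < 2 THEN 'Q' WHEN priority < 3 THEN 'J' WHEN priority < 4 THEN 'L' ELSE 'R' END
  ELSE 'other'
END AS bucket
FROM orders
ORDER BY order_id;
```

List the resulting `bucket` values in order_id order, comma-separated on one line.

order_id=100: region='south' → outer ELSE → other
order_id=101: region='south' → outer ELSE → other
order_id=102: region='south' → outer ELSE → other
order_id=103: region='east' → outer ELSE → other
order_id=104: region='north' → inner[ELSE] → R
order_id=105: region='south' → outer ELSE → other
order_id=106: region='south' → outer ELSE → other
order_id=107: region='south' → outer ELSE → other
order_id=108: region='south' → outer ELSE → other
order_id=109: region='west' → inner[ELSE] → Q
order_id=110: region='south' → outer ELSE → other
order_id=111: region='south' → outer ELSE → other
order_id=112: region='west' → inner[ELSE] → Q
order_id=113: region='north' → inner[ELSE] → R

other, other, other, other, R, other, other, other, other, Q, other, other, Q, R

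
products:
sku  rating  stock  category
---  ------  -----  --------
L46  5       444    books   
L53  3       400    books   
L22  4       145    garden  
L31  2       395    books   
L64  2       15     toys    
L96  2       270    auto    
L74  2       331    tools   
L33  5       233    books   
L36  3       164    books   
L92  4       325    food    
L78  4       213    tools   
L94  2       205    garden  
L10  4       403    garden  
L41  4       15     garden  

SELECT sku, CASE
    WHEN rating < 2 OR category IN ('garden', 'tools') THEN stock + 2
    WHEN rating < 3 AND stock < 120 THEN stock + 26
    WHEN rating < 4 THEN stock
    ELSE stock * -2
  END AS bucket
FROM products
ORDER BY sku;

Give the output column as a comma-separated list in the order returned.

405, 147, 395, -466, 164, 17, -888, 400, 41, 333, 215, -650, 207, 270

sku=L10: rating < 2 OR category IN ('garden', 'tools') → 405
sku=L22: rating < 2 OR category IN ('garden', 'tools') → 147
sku=L31: rating < 4 → 395
sku=L33: ELSE → -466
sku=L36: rating < 4 → 164
sku=L41: rating < 2 OR category IN ('garden', 'tools') → 17
sku=L46: ELSE → -888
sku=L53: rating < 4 → 400
sku=L64: rating < 3 AND stock < 120 → 41
sku=L74: rating < 2 OR category IN ('garden', 'tools') → 333
sku=L78: rating < 2 OR category IN ('garden', 'tools') → 215
sku=L92: ELSE → -650
sku=L94: rating < 2 OR category IN ('garden', 'tools') → 207
sku=L96: rating < 4 → 270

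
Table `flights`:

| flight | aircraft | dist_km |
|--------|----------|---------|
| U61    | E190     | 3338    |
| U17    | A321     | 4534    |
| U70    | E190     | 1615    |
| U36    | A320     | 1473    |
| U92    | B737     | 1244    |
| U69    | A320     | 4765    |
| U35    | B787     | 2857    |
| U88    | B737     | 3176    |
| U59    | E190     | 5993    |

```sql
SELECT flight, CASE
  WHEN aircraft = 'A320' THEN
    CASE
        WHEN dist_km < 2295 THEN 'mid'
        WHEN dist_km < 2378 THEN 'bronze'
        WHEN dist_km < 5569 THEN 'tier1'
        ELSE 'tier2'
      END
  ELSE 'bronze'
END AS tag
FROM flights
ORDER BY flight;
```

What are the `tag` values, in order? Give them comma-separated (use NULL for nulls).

flight=U17: aircraft='A321' → outer ELSE → bronze
flight=U35: aircraft='B787' → outer ELSE → bronze
flight=U36: aircraft='A320' → inner[dist_km < 2295] → mid
flight=U59: aircraft='E190' → outer ELSE → bronze
flight=U61: aircraft='E190' → outer ELSE → bronze
flight=U69: aircraft='A320' → inner[dist_km < 5569] → tier1
flight=U70: aircraft='E190' → outer ELSE → bronze
flight=U88: aircraft='B737' → outer ELSE → bronze
flight=U92: aircraft='B737' → outer ELSE → bronze

bronze, bronze, mid, bronze, bronze, tier1, bronze, bronze, bronze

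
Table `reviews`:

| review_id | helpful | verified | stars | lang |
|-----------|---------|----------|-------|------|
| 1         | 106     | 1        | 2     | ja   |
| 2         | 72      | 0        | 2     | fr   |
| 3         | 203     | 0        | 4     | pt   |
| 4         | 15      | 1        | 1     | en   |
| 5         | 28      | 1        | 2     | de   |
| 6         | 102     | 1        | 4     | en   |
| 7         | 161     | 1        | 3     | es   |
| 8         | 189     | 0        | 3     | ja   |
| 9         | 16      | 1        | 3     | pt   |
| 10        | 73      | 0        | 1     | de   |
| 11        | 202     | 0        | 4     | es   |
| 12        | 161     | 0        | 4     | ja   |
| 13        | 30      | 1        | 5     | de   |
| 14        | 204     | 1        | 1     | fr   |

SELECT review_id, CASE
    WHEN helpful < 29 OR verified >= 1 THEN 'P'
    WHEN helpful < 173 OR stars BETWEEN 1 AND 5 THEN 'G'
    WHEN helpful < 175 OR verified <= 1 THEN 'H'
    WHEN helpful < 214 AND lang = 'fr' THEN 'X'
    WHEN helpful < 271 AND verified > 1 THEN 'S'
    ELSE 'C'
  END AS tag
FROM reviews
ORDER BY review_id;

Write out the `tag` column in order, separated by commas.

review_id=1: helpful < 29 OR verified >= 1 → P
review_id=2: helpful < 173 OR stars BETWEEN 1 AND 5 → G
review_id=3: helpful < 173 OR stars BETWEEN 1 AND 5 → G
review_id=4: helpful < 29 OR verified >= 1 → P
review_id=5: helpful < 29 OR verified >= 1 → P
review_id=6: helpful < 29 OR verified >= 1 → P
review_id=7: helpful < 29 OR verified >= 1 → P
review_id=8: helpful < 173 OR stars BETWEEN 1 AND 5 → G
review_id=9: helpful < 29 OR verified >= 1 → P
review_id=10: helpful < 173 OR stars BETWEEN 1 AND 5 → G
review_id=11: helpful < 173 OR stars BETWEEN 1 AND 5 → G
review_id=12: helpful < 173 OR stars BETWEEN 1 AND 5 → G
review_id=13: helpful < 29 OR verified >= 1 → P
review_id=14: helpful < 29 OR verified >= 1 → P

P, G, G, P, P, P, P, G, P, G, G, G, P, P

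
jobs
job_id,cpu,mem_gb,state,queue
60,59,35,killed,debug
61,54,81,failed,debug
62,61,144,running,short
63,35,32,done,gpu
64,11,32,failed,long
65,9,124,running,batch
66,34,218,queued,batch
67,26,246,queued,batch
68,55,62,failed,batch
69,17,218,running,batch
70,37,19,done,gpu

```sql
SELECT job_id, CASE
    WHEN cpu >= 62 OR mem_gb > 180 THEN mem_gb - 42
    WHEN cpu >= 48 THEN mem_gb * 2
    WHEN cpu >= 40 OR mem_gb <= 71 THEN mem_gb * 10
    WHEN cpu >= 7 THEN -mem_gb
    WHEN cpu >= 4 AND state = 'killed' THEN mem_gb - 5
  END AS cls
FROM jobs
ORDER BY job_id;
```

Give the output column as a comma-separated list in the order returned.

job_id=60: cpu >= 48 → 70
job_id=61: cpu >= 48 → 162
job_id=62: cpu >= 48 → 288
job_id=63: cpu >= 40 OR mem_gb <= 71 → 320
job_id=64: cpu >= 40 OR mem_gb <= 71 → 320
job_id=65: cpu >= 7 → -124
job_id=66: cpu >= 62 OR mem_gb > 180 → 176
job_id=67: cpu >= 62 OR mem_gb > 180 → 204
job_id=68: cpu >= 48 → 124
job_id=69: cpu >= 62 OR mem_gb > 180 → 176
job_id=70: cpu >= 40 OR mem_gb <= 71 → 190

70, 162, 288, 320, 320, -124, 176, 204, 124, 176, 190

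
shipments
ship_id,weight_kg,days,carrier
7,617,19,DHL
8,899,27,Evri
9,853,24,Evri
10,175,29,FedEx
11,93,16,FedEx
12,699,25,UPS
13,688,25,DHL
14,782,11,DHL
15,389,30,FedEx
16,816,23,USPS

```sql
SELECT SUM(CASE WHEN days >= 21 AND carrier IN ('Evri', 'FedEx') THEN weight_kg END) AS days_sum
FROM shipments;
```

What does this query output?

2316

ship_id=7: ✗
ship_id=8: ✓ → 899
ship_id=9: ✓ → 853
ship_id=10: ✓ → 175
ship_id=11: ✗
ship_id=12: ✗
ship_id=13: ✗
ship_id=14: ✗
ship_id=15: ✓ → 389
ship_id=16: ✗
days_sum = 899 + 853 + 175 + 389 = 2316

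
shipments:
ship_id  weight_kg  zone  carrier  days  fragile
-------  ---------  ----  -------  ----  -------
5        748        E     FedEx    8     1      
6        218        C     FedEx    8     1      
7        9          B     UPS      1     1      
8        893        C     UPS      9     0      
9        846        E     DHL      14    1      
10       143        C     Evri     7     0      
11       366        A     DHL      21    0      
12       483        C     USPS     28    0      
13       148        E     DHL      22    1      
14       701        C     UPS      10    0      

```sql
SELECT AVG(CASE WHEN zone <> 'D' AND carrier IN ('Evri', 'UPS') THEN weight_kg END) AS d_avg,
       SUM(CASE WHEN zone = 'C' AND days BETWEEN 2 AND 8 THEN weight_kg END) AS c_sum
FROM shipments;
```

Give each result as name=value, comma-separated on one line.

[d_avg: zone <> 'D' AND carrier IN ('Evri', 'UPS')]
ship_id=5: ✗
ship_id=6: ✗
ship_id=7: ✓ → 9
ship_id=8: ✓ → 893
ship_id=9: ✗
ship_id=10: ✓ → 143
ship_id=11: ✗
ship_id=12: ✗
ship_id=13: ✗
ship_id=14: ✓ → 701
d_avg = (9 + 893 + 143 + 701) / 4 = 436.5
—
[c_sum: zone = 'C' AND days BETWEEN 2 AND 8]
ship_id=5: ✗
ship_id=6: ✓ → 218
ship_id=7: ✗
ship_id=8: ✗
ship_id=9: ✗
ship_id=10: ✓ → 143
ship_id=11: ✗
ship_id=12: ✗
ship_id=13: ✗
ship_id=14: ✗
c_sum = 218 + 143 = 361

d_avg=436.5, c_sum=361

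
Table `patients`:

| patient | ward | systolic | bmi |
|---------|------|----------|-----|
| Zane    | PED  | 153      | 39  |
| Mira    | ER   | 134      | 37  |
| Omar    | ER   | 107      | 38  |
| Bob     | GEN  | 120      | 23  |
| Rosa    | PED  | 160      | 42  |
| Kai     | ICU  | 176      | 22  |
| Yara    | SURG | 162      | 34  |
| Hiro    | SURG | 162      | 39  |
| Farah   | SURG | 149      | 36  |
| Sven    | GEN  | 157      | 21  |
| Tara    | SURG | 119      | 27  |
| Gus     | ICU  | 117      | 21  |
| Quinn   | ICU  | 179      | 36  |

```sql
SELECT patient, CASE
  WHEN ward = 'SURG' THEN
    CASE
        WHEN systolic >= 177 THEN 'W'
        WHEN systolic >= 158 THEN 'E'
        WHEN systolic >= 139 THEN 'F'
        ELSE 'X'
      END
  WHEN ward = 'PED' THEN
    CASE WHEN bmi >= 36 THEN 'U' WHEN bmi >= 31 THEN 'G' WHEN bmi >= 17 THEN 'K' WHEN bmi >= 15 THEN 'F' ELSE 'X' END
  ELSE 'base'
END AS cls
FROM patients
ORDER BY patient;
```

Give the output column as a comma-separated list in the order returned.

patient=Bob: ward='GEN' → outer ELSE → base
patient=Farah: ward='SURG' → inner[systolic >= 139] → F
patient=Gus: ward='ICU' → outer ELSE → base
patient=Hiro: ward='SURG' → inner[systolic >= 158] → E
patient=Kai: ward='ICU' → outer ELSE → base
patient=Mira: ward='ER' → outer ELSE → base
patient=Omar: ward='ER' → outer ELSE → base
patient=Quinn: ward='ICU' → outer ELSE → base
patient=Rosa: ward='PED' → inner[bmi >= 36] → U
patient=Sven: ward='GEN' → outer ELSE → base
patient=Tara: ward='SURG' → inner[ELSE] → X
patient=Yara: ward='SURG' → inner[systolic >= 158] → E
patient=Zane: ward='PED' → inner[bmi >= 36] → U

base, F, base, E, base, base, base, base, U, base, X, E, U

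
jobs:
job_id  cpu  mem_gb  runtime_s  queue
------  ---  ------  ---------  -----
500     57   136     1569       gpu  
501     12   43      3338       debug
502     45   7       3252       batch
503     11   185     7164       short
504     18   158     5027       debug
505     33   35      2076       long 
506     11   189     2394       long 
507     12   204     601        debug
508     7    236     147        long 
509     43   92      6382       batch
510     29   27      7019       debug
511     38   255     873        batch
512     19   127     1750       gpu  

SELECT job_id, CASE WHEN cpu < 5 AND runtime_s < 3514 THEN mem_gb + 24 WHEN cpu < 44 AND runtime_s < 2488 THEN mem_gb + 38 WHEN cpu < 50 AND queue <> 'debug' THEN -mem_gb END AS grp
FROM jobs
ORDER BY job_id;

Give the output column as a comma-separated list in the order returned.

NULL, NULL, -7, -185, NULL, 73, 227, 242, 274, -92, NULL, 293, 165

job_id=500: (no match → NULL) → NULL
job_id=501: (no match → NULL) → NULL
job_id=502: cpu < 50 AND queue <> 'debug' → -7
job_id=503: cpu < 50 AND queue <> 'debug' → -185
job_id=504: (no match → NULL) → NULL
job_id=505: cpu < 44 AND runtime_s < 2488 → 73
job_id=506: cpu < 44 AND runtime_s < 2488 → 227
job_id=507: cpu < 44 AND runtime_s < 2488 → 242
job_id=508: cpu < 44 AND runtime_s < 2488 → 274
job_id=509: cpu < 50 AND queue <> 'debug' → -92
job_id=510: (no match → NULL) → NULL
job_id=511: cpu < 44 AND runtime_s < 2488 → 293
job_id=512: cpu < 44 AND runtime_s < 2488 → 165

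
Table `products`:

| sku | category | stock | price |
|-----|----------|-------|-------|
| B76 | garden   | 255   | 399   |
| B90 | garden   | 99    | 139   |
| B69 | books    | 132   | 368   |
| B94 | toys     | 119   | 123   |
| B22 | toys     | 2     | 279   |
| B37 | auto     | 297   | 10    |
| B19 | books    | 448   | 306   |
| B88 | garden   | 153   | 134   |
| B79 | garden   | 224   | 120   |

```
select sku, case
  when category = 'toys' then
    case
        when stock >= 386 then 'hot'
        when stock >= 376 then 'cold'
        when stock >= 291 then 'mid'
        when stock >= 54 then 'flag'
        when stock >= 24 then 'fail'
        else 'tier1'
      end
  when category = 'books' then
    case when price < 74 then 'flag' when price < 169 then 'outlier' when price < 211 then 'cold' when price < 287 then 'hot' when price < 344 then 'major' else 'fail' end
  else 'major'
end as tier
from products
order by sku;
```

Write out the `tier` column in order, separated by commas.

major, tier1, major, fail, major, major, major, major, flag

sku=B19: category='books' → inner[price < 344] → major
sku=B22: category='toys' → inner[ELSE] → tier1
sku=B37: category='auto' → outer ELSE → major
sku=B69: category='books' → inner[ELSE] → fail
sku=B76: category='garden' → outer ELSE → major
sku=B79: category='garden' → outer ELSE → major
sku=B88: category='garden' → outer ELSE → major
sku=B90: category='garden' → outer ELSE → major
sku=B94: category='toys' → inner[stock >= 54] → flag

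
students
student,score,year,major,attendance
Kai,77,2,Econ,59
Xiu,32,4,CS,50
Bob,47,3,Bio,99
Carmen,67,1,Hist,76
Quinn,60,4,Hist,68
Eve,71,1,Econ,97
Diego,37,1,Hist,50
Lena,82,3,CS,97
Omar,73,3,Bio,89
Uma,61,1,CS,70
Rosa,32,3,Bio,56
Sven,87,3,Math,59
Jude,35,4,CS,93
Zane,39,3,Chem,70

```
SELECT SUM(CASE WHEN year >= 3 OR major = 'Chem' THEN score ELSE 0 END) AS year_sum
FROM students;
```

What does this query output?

student=Kai: ✗
student=Xiu: ✓ → 32
student=Bob: ✓ → 47
student=Carmen: ✗
student=Quinn: ✓ → 60
student=Eve: ✗
student=Diego: ✗
student=Lena: ✓ → 82
student=Omar: ✓ → 73
student=Uma: ✗
student=Rosa: ✓ → 32
student=Sven: ✓ → 87
student=Jude: ✓ → 35
student=Zane: ✓ → 39
year_sum = 32 + 47 + 60 + 82 + 73 + 32 + 87 + 35 + 39 = 487

487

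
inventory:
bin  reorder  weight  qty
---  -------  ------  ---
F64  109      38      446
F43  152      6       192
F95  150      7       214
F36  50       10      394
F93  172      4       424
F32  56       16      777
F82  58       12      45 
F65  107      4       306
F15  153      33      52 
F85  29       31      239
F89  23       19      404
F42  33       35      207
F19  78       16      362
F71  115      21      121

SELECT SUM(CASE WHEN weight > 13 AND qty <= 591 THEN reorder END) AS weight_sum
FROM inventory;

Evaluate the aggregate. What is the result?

540

bin=F64: ✓ → 109
bin=F43: ✗
bin=F95: ✗
bin=F36: ✗
bin=F93: ✗
bin=F32: ✗
bin=F82: ✗
bin=F65: ✗
bin=F15: ✓ → 153
bin=F85: ✓ → 29
bin=F89: ✓ → 23
bin=F42: ✓ → 33
bin=F19: ✓ → 78
bin=F71: ✓ → 115
weight_sum = 109 + 153 + 29 + 23 + 33 + 78 + 115 = 540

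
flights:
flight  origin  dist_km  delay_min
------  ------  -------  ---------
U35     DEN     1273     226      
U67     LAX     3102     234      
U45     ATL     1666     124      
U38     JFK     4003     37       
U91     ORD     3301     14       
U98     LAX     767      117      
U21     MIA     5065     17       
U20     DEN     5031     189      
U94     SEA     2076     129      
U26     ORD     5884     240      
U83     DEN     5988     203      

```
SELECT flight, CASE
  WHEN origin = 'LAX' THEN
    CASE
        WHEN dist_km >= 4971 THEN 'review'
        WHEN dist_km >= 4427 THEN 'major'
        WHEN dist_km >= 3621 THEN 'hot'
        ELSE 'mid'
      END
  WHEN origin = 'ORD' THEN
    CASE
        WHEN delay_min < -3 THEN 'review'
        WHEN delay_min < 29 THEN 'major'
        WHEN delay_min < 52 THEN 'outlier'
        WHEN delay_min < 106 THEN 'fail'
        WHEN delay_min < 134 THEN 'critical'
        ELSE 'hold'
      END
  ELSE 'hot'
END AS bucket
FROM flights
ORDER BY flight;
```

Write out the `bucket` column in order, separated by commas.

hot, hot, hold, hot, hot, hot, mid, hot, major, hot, mid

flight=U20: origin='DEN' → outer ELSE → hot
flight=U21: origin='MIA' → outer ELSE → hot
flight=U26: origin='ORD' → inner[ELSE] → hold
flight=U35: origin='DEN' → outer ELSE → hot
flight=U38: origin='JFK' → outer ELSE → hot
flight=U45: origin='ATL' → outer ELSE → hot
flight=U67: origin='LAX' → inner[ELSE] → mid
flight=U83: origin='DEN' → outer ELSE → hot
flight=U91: origin='ORD' → inner[delay_min < 29] → major
flight=U94: origin='SEA' → outer ELSE → hot
flight=U98: origin='LAX' → inner[ELSE] → mid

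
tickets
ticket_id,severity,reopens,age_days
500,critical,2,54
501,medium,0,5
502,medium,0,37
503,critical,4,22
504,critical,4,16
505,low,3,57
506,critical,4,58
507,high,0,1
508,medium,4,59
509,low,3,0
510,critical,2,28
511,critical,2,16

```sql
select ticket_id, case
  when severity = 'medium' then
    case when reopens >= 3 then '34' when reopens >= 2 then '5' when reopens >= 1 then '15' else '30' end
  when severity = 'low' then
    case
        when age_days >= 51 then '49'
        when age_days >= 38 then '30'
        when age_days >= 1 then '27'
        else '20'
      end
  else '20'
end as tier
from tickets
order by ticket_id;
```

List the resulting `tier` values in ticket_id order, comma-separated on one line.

20, 30, 30, 20, 20, 49, 20, 20, 34, 20, 20, 20

ticket_id=500: severity='critical' → outer ELSE → 20
ticket_id=501: severity='medium' → inner[ELSE] → 30
ticket_id=502: severity='medium' → inner[ELSE] → 30
ticket_id=503: severity='critical' → outer ELSE → 20
ticket_id=504: severity='critical' → outer ELSE → 20
ticket_id=505: severity='low' → inner[age_days >= 51] → 49
ticket_id=506: severity='critical' → outer ELSE → 20
ticket_id=507: severity='high' → outer ELSE → 20
ticket_id=508: severity='medium' → inner[reopens >= 3] → 34
ticket_id=509: severity='low' → inner[ELSE] → 20
ticket_id=510: severity='critical' → outer ELSE → 20
ticket_id=511: severity='critical' → outer ELSE → 20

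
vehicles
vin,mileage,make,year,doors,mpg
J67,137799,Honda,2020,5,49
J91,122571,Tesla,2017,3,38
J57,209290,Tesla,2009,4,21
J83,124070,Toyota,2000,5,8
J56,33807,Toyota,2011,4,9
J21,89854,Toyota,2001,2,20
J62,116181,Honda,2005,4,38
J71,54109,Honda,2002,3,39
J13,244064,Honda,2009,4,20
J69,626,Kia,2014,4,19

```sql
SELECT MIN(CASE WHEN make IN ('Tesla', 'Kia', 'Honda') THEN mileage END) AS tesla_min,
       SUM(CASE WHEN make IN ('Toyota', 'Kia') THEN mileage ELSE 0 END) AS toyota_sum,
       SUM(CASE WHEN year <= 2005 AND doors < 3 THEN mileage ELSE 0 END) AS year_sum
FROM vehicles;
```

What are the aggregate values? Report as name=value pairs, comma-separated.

tesla_min=626, toyota_sum=248357, year_sum=89854

[tesla_min: make IN ('Tesla', 'Kia', 'Honda')]
vin=J67: ✓ → 137799
vin=J91: ✓ → 122571
vin=J57: ✓ → 209290
vin=J83: ✗
vin=J56: ✗
vin=J21: ✗
vin=J62: ✓ → 116181
vin=J71: ✓ → 54109
vin=J13: ✓ → 244064
vin=J69: ✓ → 626
tesla_min = MIN(137799, 122571, 209290, 116181, 54109, 244064, 626) = 626
—
[toyota_sum: make IN ('Toyota', 'Kia')]
vin=J67: ✗
vin=J91: ✗
vin=J57: ✗
vin=J83: ✓ → 124070
vin=J56: ✓ → 33807
vin=J21: ✓ → 89854
vin=J62: ✗
vin=J71: ✗
vin=J13: ✗
vin=J69: ✓ → 626
toyota_sum = 124070 + 33807 + 89854 + 626 = 248357
—
[year_sum: year <= 2005 AND doors < 3]
vin=J67: ✗
vin=J91: ✗
vin=J57: ✗
vin=J83: ✗
vin=J56: ✗
vin=J21: ✓ → 89854
vin=J62: ✗
vin=J71: ✗
vin=J13: ✗
vin=J69: ✗
year_sum = 89854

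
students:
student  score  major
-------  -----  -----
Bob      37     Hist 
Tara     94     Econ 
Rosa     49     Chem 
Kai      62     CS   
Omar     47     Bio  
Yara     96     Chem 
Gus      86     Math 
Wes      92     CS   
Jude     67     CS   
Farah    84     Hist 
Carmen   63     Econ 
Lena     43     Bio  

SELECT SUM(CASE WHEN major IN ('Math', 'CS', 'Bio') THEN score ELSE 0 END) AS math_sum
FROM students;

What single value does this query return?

397

student=Bob: ✗
student=Tara: ✗
student=Rosa: ✗
student=Kai: ✓ → 62
student=Omar: ✓ → 47
student=Yara: ✗
student=Gus: ✓ → 86
student=Wes: ✓ → 92
student=Jude: ✓ → 67
student=Farah: ✗
student=Carmen: ✗
student=Lena: ✓ → 43
math_sum = 62 + 47 + 86 + 92 + 67 + 43 = 397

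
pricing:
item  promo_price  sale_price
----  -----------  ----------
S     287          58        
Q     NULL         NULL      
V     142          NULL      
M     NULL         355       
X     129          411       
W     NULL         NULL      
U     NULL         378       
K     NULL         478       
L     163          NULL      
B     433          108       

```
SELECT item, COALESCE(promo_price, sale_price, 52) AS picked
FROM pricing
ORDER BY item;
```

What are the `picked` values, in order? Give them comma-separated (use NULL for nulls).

item=B: promo_price=433 → 433
item=K: promo_price=NULL, sale_price=478 → 478
item=L: promo_price=163 → 163
item=M: promo_price=NULL, sale_price=355 → 355
item=Q: promo_price=NULL, sale_price=NULL, → literal 52 → 52
item=S: promo_price=287 → 287
item=U: promo_price=NULL, sale_price=378 → 378
item=V: promo_price=142 → 142
item=W: promo_price=NULL, sale_price=NULL, → literal 52 → 52
item=X: promo_price=129 → 129

433, 478, 163, 355, 52, 287, 378, 142, 52, 129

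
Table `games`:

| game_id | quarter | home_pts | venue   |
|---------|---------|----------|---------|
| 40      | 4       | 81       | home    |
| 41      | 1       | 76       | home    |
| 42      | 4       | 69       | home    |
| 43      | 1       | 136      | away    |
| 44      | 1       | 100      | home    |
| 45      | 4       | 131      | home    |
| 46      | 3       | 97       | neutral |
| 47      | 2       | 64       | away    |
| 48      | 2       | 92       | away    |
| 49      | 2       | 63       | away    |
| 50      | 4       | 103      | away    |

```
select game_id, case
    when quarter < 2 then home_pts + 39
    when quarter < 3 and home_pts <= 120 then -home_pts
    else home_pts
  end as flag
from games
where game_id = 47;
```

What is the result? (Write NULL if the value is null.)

game_id = 47: quarter=2, home_pts=64, venue=away.
quarter < 2 → false
quarter < 3 and home_pts <= 120 → true → -64

-64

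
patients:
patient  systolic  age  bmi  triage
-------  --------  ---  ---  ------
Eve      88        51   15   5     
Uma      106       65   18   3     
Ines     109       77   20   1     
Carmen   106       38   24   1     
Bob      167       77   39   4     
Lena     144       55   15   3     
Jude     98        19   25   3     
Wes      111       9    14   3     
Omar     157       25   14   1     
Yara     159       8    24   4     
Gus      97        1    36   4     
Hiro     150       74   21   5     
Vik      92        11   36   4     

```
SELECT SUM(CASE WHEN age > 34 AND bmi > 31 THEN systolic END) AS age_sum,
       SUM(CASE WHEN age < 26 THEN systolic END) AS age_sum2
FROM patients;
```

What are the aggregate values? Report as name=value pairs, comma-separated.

age_sum=167, age_sum2=714

[age_sum: age > 34 AND bmi > 31]
patient=Eve: ✗
patient=Uma: ✗
patient=Ines: ✗
patient=Carmen: ✗
patient=Bob: ✓ → 167
patient=Lena: ✗
patient=Jude: ✗
patient=Wes: ✗
patient=Omar: ✗
patient=Yara: ✗
patient=Gus: ✗
patient=Hiro: ✗
patient=Vik: ✗
age_sum = 167
—
[age_sum2: age < 26]
patient=Eve: ✗
patient=Uma: ✗
patient=Ines: ✗
patient=Carmen: ✗
patient=Bob: ✗
patient=Lena: ✗
patient=Jude: ✓ → 98
patient=Wes: ✓ → 111
patient=Omar: ✓ → 157
patient=Yara: ✓ → 159
patient=Gus: ✓ → 97
patient=Hiro: ✗
patient=Vik: ✓ → 92
age_sum2 = 98 + 111 + 157 + 159 + 97 + 92 = 714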